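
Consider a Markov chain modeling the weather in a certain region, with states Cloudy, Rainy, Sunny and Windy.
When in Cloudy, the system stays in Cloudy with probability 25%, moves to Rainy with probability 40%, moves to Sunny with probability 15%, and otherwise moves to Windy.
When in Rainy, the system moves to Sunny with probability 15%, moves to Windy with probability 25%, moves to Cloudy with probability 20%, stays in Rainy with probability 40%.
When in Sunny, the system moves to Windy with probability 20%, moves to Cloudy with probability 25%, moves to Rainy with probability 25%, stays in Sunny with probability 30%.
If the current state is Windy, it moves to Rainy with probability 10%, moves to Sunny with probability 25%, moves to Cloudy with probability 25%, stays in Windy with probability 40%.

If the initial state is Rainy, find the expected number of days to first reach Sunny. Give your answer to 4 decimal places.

5.6153

Let t(s) be the expected number of days to first reach Sunny from state s, with t(Sunny) = 0. Conditioning on the first day:
t(Cloudy) = 1 + 0.25·t(Cloudy) + 0.4·t(Rainy) + 0.2·t(Windy)
t(Rainy) = 1 + 0.2·t(Cloudy) + 0.4·t(Rainy) + 0.25·t(Windy)
t(Windy) = 1 + 0.25·t(Cloudy) + 0.1·t(Rainy) + 0.4·t(Windy)
Solving: t(Cloudy) = 5.6499, t(Rainy) = 5.6153, t(Windy) = 4.9567.
Expected days from Rainy to Sunny: 5.6153.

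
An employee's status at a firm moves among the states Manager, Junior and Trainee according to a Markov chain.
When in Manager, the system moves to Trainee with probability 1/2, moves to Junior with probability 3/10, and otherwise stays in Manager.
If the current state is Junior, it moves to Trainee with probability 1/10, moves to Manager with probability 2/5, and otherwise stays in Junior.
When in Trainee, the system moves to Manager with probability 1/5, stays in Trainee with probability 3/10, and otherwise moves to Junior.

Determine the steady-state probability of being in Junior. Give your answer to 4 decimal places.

0.4423

Let the stationary distribution be π with π = πP and π_1 + π_2 + π_3 = 1.
π_1 = 0.2·π_1 + 0.4·π_2 + 0.2·π_3
π_2 = 0.3·π_1 + 0.5·π_2 + 0.5·π_3
Solving with the normalization constraint gives π = (0.2885, 0.4423, 0.2692).
So the stationary probability of Junior is 0.4423.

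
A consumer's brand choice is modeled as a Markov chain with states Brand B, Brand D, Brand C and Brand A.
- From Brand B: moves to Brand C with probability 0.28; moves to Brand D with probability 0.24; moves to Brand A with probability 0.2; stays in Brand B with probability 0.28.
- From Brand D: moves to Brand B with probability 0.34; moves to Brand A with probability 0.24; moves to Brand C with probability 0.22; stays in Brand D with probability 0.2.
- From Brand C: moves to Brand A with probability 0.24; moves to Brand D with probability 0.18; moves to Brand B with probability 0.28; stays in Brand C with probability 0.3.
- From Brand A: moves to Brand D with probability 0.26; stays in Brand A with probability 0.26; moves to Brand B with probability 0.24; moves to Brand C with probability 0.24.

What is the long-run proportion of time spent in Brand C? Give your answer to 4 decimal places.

0.2627

Let the stationary distribution be π with π = πP and π_1 + π_2 + π_3 + π_4 = 1.
π_1 = 0.28·π_1 + 0.34·π_2 + 0.28·π_3 + 0.24·π_4
π_2 = 0.24·π_1 + 0.2·π_2 + 0.18·π_3 + 0.26·π_4
π_3 = 0.28·π_1 + 0.22·π_2 + 0.3·π_3 + 0.24·π_4
Solving with the normalization constraint gives π = (0.2839, 0.2201, 0.2627, 0.2333).
So the stationary probability of Brand C is 0.2627.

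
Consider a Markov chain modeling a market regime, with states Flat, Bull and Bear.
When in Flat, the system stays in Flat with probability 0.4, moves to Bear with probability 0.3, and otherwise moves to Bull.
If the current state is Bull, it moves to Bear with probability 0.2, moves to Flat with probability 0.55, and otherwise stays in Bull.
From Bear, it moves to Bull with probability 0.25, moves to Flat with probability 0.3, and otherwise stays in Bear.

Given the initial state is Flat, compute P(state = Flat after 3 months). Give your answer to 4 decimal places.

Propagate the distribution vector 3 months from Flat.
After 0 months: (1.0000, 0.0000, 0.0000)
After 1 month: (0.4000, 0.3000, 0.3000)
After 2 months: (0.4150, 0.2700, 0.3150)
After 3 months: (0.4090, 0.2708, 0.3203)
P(in Flat after 3 months) = 0.4090

0.4090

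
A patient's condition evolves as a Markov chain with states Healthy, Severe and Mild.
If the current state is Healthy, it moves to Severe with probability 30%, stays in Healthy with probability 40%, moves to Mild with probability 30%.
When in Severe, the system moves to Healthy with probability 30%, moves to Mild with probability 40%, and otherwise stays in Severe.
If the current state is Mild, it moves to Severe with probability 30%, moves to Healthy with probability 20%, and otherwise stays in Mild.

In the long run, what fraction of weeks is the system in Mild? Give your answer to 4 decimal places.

0.4125

Let the stationary distribution be π with π = πP and π_1 + π_2 + π_3 = 1.
π_1 = 0.4·π_1 + 0.3·π_2 + 0.2·π_3
π_2 = 0.3·π_1 + 0.3·π_2 + 0.3·π_3
Solving with the normalization constraint gives π = (0.2875, 0.3000, 0.4125).
So the stationary probability of Mild is 0.4125.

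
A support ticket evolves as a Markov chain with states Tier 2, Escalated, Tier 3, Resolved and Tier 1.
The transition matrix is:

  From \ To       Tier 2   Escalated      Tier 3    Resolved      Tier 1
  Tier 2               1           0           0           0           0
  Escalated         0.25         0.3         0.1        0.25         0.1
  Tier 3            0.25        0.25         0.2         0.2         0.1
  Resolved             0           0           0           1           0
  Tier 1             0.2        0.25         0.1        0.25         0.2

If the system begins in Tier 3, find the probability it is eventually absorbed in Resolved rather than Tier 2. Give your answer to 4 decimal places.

0.4722

Let h(s) be the probability of absorption at Resolved starting from transient state s. Then h(Resolved) = 1 and h(Tier 2) = 0. By first-step analysis:
h(Escalated) = 0.25·0 + 0.3·h(Escalated) + 0.1·h(Tier 3) + 0.25·1 + 0.1·h(Tier 1)
h(Tier 3) = 0.25·0 + 0.25·h(Escalated) + 0.2·h(Tier 3) + 0.2·1 + 0.1·h(Tier 1)
h(Tier 1) = 0.2·0 + 0.25·h(Escalated) + 0.1·h(Tier 3) + 0.25·1 + 0.2·h(Tier 1)
Solving: h(Escalated) = 0.5000, h(Tier 3) = 0.4722, h(Tier 1) = 0.5278.
Starting from Tier 3, the probability is 0.4722.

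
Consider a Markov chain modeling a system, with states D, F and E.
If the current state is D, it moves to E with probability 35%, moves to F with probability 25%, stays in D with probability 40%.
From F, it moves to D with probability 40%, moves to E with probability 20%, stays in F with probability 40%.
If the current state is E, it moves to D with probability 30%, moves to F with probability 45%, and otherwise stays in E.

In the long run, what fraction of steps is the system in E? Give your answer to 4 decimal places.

0.2694

Let the stationary distribution be π with π = πP and π_1 + π_2 + π_3 = 1.
π_1 = 0.4·π_1 + 0.4·π_2 + 0.3·π_3
π_2 = 0.25·π_1 + 0.4·π_2 + 0.45·π_3
Solving with the normalization constraint gives π = (0.3731, 0.3575, 0.2694).
So the stationary probability of E is 0.2694.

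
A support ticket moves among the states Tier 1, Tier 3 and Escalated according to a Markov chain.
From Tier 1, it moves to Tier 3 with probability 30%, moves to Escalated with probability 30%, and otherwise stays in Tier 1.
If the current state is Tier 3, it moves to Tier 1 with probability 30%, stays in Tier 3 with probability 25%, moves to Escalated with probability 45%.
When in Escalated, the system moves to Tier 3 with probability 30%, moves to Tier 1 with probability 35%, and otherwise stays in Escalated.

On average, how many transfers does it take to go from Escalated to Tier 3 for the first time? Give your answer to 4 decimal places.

Let t(s) be the expected number of transfers to first reach Tier 3 from state s, with t(Tier 3) = 0. Conditioning on the first transfer:
t(Tier 1) = 1 + 0.4·t(Tier 1) + 0.3·t(Escalated)
t(Escalated) = 1 + 0.35·t(Tier 1) + 0.35·t(Escalated)
Solving: t(Tier 1) = 3.3333, t(Escalated) = 3.3333.
Expected transfers from Escalated to Tier 3: 3.3333.

3.3333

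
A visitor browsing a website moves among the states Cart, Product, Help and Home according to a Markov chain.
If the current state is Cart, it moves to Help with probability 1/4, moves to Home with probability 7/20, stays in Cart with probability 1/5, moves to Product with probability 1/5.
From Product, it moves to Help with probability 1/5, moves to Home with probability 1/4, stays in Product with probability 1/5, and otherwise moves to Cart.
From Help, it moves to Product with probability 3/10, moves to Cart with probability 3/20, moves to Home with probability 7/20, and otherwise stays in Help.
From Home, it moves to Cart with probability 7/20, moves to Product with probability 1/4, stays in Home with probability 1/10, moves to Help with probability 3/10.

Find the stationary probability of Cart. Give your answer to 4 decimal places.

0.2627

Let the stationary distribution be π with π = πP and π_1 + π_2 + π_3 + π_4 = 1.
π_1 = 0.2·π_1 + 0.35·π_2 + 0.15·π_3 + 0.35·π_4
π_2 = 0.2·π_1 + 0.2·π_2 + 0.3·π_3 + 0.25·π_4
π_3 = 0.25·π_1 + 0.2·π_2 + 0.2·π_3 + 0.3·π_4
Solving with the normalization constraint gives π = (0.2627, 0.2370, 0.2392, 0.2610).
So the stationary probability of Cart is 0.2627.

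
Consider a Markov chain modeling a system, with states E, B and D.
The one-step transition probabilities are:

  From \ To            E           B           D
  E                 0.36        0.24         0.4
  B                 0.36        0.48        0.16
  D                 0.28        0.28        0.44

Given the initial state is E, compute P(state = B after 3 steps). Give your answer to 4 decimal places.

0.3296

Propagate the distribution vector 3 steps from E.
After 0 steps: (1.0000, 0.0000, 0.0000)
After 1 step: (0.3600, 0.2400, 0.4000)
After 2 steps: (0.3280, 0.3136, 0.3584)
After 3 steps: (0.3313, 0.3296, 0.3391)
P(in B after 3 steps) = 0.3296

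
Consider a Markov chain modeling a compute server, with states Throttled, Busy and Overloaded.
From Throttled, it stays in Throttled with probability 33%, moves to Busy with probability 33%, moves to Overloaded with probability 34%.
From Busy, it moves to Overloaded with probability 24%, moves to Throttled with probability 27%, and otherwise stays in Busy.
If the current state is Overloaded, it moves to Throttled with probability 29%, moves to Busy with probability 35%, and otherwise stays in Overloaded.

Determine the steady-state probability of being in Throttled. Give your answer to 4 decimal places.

Let the stationary distribution be π with π = πP and π_1 + π_2 + π_3 = 1.
π_1 = 0.33·π_1 + 0.27·π_2 + 0.29·π_3
π_2 = 0.33·π_1 + 0.49·π_2 + 0.35·π_3
Solving with the normalization constraint gives π = (0.2937, 0.4001, 0.3061).
So the stationary probability of Throttled is 0.2937.

0.2937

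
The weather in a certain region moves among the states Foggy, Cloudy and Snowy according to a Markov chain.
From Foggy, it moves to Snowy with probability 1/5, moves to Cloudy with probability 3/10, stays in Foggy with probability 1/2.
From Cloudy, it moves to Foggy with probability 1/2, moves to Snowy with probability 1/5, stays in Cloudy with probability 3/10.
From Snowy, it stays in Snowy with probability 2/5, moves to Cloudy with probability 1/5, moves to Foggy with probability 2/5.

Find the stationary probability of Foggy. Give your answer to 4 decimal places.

0.4750

Let the stationary distribution be π with π = πP and π_1 + π_2 + π_3 = 1.
π_1 = 0.5·π_1 + 0.5·π_2 + 0.4·π_3
π_2 = 0.3·π_1 + 0.3·π_2 + 0.2·π_3
Solving with the normalization constraint gives π = (0.4750, 0.2750, 0.2500).
So the stationary probability of Foggy is 0.4750.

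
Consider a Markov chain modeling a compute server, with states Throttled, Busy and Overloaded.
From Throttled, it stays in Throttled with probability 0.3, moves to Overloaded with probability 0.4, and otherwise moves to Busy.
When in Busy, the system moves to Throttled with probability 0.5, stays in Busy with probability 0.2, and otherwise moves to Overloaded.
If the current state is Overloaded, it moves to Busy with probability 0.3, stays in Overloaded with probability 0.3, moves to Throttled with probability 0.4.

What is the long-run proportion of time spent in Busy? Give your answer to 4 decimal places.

Let the stationary distribution be π with π = πP and π_1 + π_2 + π_3 = 1.
π_1 = 0.3·π_1 + 0.5·π_2 + 0.4·π_3
π_2 = 0.3·π_1 + 0.2·π_2 + 0.3·π_3
Solving with the normalization constraint gives π = (0.3884, 0.2727, 0.3388).
So the stationary probability of Busy is 0.2727.

0.2727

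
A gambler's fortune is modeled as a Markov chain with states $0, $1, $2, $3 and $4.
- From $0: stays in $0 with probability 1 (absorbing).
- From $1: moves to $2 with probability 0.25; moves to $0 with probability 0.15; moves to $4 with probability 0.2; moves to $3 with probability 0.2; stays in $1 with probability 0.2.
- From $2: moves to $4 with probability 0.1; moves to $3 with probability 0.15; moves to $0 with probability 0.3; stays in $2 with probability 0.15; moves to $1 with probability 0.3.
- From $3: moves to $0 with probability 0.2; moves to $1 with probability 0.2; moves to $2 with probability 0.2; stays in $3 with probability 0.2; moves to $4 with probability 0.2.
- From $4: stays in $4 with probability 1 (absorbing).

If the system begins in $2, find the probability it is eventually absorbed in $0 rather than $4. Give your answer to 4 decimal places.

Let h(s) be the probability of absorption at $0 starting from transient state s. Then h($0) = 1 and h($4) = 0. By first-step analysis:
h($1) = 0.15·1 + 0.2·h($1) + 0.25·h($2) + 0.2·h($3) + 0.2·0
h($2) = 0.3·1 + 0.3·h($1) + 0.15·h($2) + 0.15·h($3) + 0.1·0
h($3) = 0.2·1 + 0.2·h($1) + 0.2·h($2) + 0.2·h($3) + 0.2·0
Solving: h($1) = 0.5191, h($2) = 0.6310, h($3) = 0.5375.
Starting from $2, the probability is 0.6310.

0.6310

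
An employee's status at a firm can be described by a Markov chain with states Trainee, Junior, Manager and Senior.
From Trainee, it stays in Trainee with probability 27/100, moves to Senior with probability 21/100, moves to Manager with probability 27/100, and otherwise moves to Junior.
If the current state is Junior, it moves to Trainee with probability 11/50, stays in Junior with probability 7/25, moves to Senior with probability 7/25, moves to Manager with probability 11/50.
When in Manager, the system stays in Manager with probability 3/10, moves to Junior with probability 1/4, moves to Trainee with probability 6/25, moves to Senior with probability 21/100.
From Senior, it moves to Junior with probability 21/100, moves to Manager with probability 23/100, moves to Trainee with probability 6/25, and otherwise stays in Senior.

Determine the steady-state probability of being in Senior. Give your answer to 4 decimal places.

0.2554

Let the stationary distribution be π with π = πP and π_1 + π_2 + π_3 + π_4 = 1.
π_1 = 0.27·π_1 + 0.22·π_2 + 0.24·π_3 + 0.24·π_4
π_2 = 0.25·π_1 + 0.28·π_2 + 0.25·π_3 + 0.21·π_4
π_3 = 0.27·π_1 + 0.22·π_2 + 0.3·π_3 + 0.23·π_4
Solving with the normalization constraint gives π = (0.2423, 0.2472, 0.2551, 0.2554).
So the stationary probability of Senior is 0.2554.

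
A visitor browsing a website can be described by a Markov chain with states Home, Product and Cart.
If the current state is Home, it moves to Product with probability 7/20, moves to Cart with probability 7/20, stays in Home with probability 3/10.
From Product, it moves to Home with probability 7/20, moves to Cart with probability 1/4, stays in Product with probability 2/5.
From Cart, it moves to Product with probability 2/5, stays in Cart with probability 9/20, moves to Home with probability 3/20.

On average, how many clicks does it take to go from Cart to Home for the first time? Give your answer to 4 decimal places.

4.3478

Let t(s) be the expected number of clicks to first reach Home from state s, with t(Home) = 0. Conditioning on the first click:
t(Product) = 1 + 0.4·t(Product) + 0.25·t(Cart)
t(Cart) = 1 + 0.4·t(Product) + 0.45·t(Cart)
Solving: t(Product) = 3.4783, t(Cart) = 4.3478.
Expected clicks from Cart to Home: 4.3478.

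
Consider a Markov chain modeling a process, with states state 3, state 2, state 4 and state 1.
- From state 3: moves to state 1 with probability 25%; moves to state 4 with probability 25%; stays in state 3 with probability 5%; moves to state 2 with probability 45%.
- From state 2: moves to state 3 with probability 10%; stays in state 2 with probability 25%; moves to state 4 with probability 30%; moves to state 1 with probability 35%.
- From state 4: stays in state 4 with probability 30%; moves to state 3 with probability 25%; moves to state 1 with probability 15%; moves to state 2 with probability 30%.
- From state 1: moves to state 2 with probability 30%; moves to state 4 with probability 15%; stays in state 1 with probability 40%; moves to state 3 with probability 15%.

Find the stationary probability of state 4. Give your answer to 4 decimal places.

0.2476

Let the stationary distribution be π with π = πP and π_1 + π_2 + π_3 + π_4 = 1.
π_1 = 0.05·π_1 + 0.1·π_2 + 0.25·π_3 + 0.15·π_4
π_2 = 0.45·π_1 + 0.25·π_2 + 0.3·π_3 + 0.3·π_4
π_3 = 0.25·π_1 + 0.3·π_2 + 0.3·π_3 + 0.15·π_4
Solving with the normalization constraint gives π = (0.1449, 0.3064, 0.2476, 0.3010).
So the stationary probability of state 4 is 0.2476.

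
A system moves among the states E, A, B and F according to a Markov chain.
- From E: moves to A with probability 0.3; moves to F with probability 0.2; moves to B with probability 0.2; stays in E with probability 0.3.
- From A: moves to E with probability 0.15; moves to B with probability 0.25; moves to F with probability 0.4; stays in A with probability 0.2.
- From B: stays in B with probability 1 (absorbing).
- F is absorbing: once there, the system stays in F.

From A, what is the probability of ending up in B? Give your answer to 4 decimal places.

0.3981

Let h(s) be the probability of absorption at B starting from transient state s. Then h(B) = 1 and h(F) = 0. By first-step analysis:
h(E) = 0.3·h(E) + 0.3·h(A) + 0.2·1 + 0.2·0
h(A) = 0.15·h(E) + 0.2·h(A) + 0.25·1 + 0.4·0
Solving: h(E) = 0.4563, h(A) = 0.3981.
Starting from A, the probability is 0.3981.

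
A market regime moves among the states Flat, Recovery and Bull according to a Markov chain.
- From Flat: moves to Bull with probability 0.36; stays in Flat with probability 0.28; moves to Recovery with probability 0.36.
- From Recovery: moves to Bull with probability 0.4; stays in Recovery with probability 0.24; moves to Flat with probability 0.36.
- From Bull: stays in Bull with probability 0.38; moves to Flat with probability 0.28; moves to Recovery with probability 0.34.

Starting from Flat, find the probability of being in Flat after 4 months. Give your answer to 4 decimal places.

0.3052

Propagate the distribution vector 4 months from Flat.
After 0 months: (1.0000, 0.0000, 0.0000)
After 1 month: (0.2800, 0.3600, 0.3600)
After 2 months: (0.3088, 0.3096, 0.3816)
After 3 months: (0.3048, 0.3152, 0.3800)
After 4 months: (0.3052, 0.3146, 0.3802)
P(in Flat after 4 months) = 0.3052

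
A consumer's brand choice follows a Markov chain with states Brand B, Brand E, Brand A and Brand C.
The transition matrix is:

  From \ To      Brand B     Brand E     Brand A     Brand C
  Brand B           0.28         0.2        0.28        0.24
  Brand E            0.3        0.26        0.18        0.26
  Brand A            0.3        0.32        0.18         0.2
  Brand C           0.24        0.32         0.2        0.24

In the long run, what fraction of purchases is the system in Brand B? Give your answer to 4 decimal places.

0.2802

Let the stationary distribution be π with π = πP and π_1 + π_2 + π_3 + π_4 = 1.
π_1 = 0.28·π_1 + 0.3·π_2 + 0.3·π_3 + 0.24·π_4
π_2 = 0.2·π_1 + 0.26·π_2 + 0.32·π_3 + 0.32·π_4
π_3 = 0.28·π_1 + 0.18·π_2 + 0.18·π_3 + 0.2·π_4
Solving with the normalization constraint gives π = (0.2802, 0.2702, 0.2128, 0.2369).
So the stationary probability of Brand B is 0.2802.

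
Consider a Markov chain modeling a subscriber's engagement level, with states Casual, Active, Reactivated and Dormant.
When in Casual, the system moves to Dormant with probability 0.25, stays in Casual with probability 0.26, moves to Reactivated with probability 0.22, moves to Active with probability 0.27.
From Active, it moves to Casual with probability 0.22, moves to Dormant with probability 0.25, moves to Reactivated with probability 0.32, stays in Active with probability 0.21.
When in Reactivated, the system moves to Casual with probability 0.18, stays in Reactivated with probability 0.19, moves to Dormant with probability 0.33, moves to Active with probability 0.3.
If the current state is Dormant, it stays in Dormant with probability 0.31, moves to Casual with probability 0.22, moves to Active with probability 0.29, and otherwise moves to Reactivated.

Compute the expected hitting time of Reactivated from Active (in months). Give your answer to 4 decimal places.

3.8484

Let t(s) be the expected number of months to first reach Reactivated from state s, with t(Reactivated) = 0. Conditioning on the first month:
t(Casual) = 1 + 0.26·t(Casual) + 0.27·t(Active) + 0.25·t(Dormant)
t(Active) = 1 + 0.22·t(Casual) + 0.21·t(Active) + 0.25·t(Dormant)
t(Dormant) = 1 + 0.22·t(Casual) + 0.29·t(Active) + 0.31·t(Dormant)
Solving: t(Casual) = 4.2493, t(Active) = 3.8484, t(Dormant) = 4.4215.
Expected months from Active to Reactivated: 3.8484.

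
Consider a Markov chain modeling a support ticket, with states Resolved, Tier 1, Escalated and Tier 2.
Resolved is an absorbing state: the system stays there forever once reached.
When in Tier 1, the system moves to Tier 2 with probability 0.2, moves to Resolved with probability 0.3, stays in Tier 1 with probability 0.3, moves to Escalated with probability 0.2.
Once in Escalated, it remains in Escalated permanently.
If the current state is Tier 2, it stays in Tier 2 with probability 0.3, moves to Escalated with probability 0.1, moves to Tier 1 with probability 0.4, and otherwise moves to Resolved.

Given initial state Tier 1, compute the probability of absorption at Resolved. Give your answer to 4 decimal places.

0.6098

Let h(s) be the probability of absorption at Resolved starting from transient state s. Then h(Resolved) = 1 and h(Escalated) = 0. By first-step analysis:
h(Tier 1) = 0.3·1 + 0.3·h(Tier 1) + 0.2·0 + 0.2·h(Tier 2)
h(Tier 2) = 0.2·1 + 0.4·h(Tier 1) + 0.1·0 + 0.3·h(Tier 2)
Solving: h(Tier 1) = 0.6098, h(Tier 2) = 0.6341.
Starting from Tier 1, the probability is 0.6098.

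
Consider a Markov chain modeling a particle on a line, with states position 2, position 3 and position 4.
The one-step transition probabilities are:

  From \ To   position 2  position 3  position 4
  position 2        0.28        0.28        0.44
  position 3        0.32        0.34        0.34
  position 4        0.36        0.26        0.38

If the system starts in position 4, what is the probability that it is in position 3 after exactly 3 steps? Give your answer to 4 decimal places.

0.2895

Propagate the distribution vector 3 steps from position 4.
After 0 steps: (0.0000, 0.0000, 1.0000)
After 1 step: (0.3600, 0.2600, 0.3800)
After 2 steps: (0.3208, 0.2880, 0.3912)
After 3 steps: (0.3228, 0.2895, 0.3877)
P(in position 3 after 3 steps) = 0.2895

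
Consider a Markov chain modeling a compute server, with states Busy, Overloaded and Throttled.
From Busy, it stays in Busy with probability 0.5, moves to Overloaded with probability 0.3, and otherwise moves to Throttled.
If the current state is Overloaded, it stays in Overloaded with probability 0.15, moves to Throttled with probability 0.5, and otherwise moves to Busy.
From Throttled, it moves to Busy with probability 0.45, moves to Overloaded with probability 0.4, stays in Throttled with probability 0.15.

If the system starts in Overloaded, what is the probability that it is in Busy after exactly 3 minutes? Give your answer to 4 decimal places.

Propagate the distribution vector 3 minutes from Overloaded.
After 0 minutes: (0.0000, 1.0000, 0.0000)
After 1 minute: (0.3500, 0.1500, 0.5000)
After 2 minutes: (0.4525, 0.3275, 0.2200)
After 3 minutes: (0.4399, 0.2729, 0.2873)
P(in Busy after 3 minutes) = 0.4399

0.4399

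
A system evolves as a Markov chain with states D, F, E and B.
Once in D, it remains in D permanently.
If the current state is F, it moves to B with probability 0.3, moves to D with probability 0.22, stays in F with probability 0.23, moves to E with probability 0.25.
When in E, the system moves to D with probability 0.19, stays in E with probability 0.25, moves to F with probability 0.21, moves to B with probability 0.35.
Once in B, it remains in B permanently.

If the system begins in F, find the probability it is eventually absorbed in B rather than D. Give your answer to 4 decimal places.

0.5952

Let h(s) be the probability of absorption at B starting from transient state s. Then h(B) = 1 and h(D) = 0. By first-step analysis:
h(F) = 0.22·0 + 0.23·h(F) + 0.25·h(E) + 0.3·1
h(E) = 0.19·0 + 0.21·h(F) + 0.25·h(E) + 0.35·1
Solving: h(F) = 0.5952, h(E) = 0.6333.
Starting from F, the probability is 0.5952.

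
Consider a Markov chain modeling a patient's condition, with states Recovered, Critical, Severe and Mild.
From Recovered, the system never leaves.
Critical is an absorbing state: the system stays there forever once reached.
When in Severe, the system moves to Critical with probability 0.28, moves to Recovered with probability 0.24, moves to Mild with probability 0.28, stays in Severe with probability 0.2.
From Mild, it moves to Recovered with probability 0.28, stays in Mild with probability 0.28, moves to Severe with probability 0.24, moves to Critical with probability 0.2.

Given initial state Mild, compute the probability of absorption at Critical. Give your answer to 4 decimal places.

0.4465

Let h(s) be the probability of absorption at Critical starting from transient state s. Then h(Critical) = 1 and h(Recovered) = 0. By first-step analysis:
h(Severe) = 0.24·0 + 0.28·1 + 0.2·h(Severe) + 0.28·h(Mild)
h(Mild) = 0.28·0 + 0.2·1 + 0.24·h(Severe) + 0.28·h(Mild)
Solving: h(Severe) = 0.5063, h(Mild) = 0.4465.
Starting from Mild, the probability is 0.4465.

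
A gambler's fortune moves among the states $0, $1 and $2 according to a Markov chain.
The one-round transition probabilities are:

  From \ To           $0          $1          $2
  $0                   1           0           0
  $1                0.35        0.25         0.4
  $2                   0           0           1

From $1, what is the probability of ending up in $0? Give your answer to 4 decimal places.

0.4667

Let h(s) be the probability of absorption at $0 starting from transient state s. Then h($0) = 1 and h($2) = 0. By first-step analysis:
h($1) = 0.35·1 + 0.25·h($1) + 0.4·0
Solving: h($1) = 0.4667.
Starting from $1, the probability is 0.4667.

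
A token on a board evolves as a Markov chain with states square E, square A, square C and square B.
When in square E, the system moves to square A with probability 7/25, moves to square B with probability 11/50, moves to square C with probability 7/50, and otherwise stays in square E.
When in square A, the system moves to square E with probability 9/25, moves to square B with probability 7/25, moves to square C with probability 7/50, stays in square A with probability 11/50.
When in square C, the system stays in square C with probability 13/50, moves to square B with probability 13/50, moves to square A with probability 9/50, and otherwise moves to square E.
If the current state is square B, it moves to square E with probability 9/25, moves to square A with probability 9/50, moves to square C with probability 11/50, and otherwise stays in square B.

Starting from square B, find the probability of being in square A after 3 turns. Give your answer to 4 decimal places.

0.2236

Propagate the distribution vector 3 turns from square B.
After 0 turns: (0.0000, 0.0000, 0.0000, 1.0000)
After 1 turn: (0.3600, 0.1800, 0.2200, 0.2400)
After 2 turns: (0.3468, 0.2232, 0.1856, 0.2444)
After 3 turns: (0.3489, 0.2236, 0.1818, 0.2457)
P(in square A after 3 turns) = 0.2236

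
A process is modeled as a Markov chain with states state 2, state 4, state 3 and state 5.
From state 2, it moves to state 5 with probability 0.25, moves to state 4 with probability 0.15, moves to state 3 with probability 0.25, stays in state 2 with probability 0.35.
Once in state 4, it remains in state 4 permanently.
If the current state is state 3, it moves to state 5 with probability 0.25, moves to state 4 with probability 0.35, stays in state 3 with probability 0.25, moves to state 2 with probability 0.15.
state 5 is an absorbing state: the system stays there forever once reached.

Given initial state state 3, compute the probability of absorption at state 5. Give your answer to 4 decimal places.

Let h(s) be the probability of absorption at state 5 starting from transient state s. Then h(state 5) = 1 and h(state 4) = 0. By first-step analysis:
h(state 2) = 0.35·h(state 2) + 0.15·0 + 0.25·h(state 3) + 0.25·1
h(state 3) = 0.15·h(state 2) + 0.35·0 + 0.25·h(state 3) + 0.25·1
Solving: h(state 2) = 0.5556, h(state 3) = 0.4444.
Starting from state 3, the probability is 0.4444.

0.4444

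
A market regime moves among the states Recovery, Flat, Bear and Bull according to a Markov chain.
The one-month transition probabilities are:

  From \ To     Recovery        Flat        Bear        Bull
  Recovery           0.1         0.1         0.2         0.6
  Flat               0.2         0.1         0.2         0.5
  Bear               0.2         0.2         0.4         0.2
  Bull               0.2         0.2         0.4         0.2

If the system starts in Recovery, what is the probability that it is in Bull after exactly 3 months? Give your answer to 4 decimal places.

0.3300

Propagate the distribution vector 3 months from Recovery.
After 0 months: (1.0000, 0.0000, 0.0000, 0.0000)
After 1 month: (0.1000, 0.1000, 0.2000, 0.6000)
After 2 months: (0.1900, 0.1800, 0.3600, 0.2700)
After 3 months: (0.1810, 0.1630, 0.3260, 0.3300)
P(in Bull after 3 months) = 0.3300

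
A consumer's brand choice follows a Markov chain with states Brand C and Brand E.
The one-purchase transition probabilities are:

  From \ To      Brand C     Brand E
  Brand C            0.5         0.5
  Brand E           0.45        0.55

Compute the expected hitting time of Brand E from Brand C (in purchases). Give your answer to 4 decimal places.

Let t(s) be the expected number of purchases to first reach Brand E from state s, with t(Brand E) = 0. Conditioning on the first purchase:
t(Brand C) = 1 + 0.5·t(Brand C)
Solving: t(Brand C) = 2.0000.
Expected purchases from Brand C to Brand E: 2.0000.

2.0000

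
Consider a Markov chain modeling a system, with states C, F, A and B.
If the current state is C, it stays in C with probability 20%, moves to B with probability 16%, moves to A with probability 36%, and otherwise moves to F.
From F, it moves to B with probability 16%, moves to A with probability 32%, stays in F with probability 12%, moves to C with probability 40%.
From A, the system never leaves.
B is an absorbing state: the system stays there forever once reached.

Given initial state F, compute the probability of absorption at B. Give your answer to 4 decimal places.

Let h(s) be the probability of absorption at B starting from transient state s. Then h(B) = 1 and h(A) = 0. By first-step analysis:
h(C) = 0.2·h(C) + 0.28·h(F) + 0.36·0 + 0.16·1
h(F) = 0.4·h(C) + 0.12·h(F) + 0.32·0 + 0.16·1
Solving: h(C) = 0.3135, h(F) = 0.3243.
Starting from F, the probability is 0.3243.

0.3243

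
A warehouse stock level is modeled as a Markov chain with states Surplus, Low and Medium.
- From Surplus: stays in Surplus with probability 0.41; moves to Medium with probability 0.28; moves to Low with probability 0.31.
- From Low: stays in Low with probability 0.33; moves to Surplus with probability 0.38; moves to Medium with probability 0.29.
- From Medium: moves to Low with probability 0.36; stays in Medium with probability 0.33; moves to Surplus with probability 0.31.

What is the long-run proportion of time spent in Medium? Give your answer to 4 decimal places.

Let the stationary distribution be π with π = πP and π_1 + π_2 + π_3 = 1.
π_1 = 0.41·π_1 + 0.38·π_2 + 0.31·π_3
π_2 = 0.31·π_1 + 0.33·π_2 + 0.36·π_3
Solving with the normalization constraint gives π = (0.3702, 0.3315, 0.2982).
So the stationary probability of Medium is 0.2982.

0.2982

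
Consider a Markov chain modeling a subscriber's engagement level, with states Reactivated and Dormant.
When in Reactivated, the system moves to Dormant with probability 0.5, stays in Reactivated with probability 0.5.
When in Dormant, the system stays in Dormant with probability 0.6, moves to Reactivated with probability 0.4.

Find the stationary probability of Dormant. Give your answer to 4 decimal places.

0.5556

Let the stationary distribution be π with π = πP and π_1 + π_2 = 1.
π_1 = 0.5·π_1 + 0.4·π_2
Solving with the normalization constraint gives π = (0.4444, 0.5556).
So the stationary probability of Dormant is 0.5556.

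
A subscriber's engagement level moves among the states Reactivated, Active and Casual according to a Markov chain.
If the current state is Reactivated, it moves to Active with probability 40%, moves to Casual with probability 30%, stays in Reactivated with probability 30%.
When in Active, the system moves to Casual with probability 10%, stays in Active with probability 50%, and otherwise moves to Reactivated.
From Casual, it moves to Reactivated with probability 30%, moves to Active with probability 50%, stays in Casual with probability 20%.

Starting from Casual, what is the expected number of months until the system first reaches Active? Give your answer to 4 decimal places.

Let t(s) be the expected number of months to first reach Active from state s, with t(Active) = 0. Conditioning on the first month:
t(Reactivated) = 1 + 0.3·t(Reactivated) + 0.3·t(Casual)
t(Casual) = 1 + 0.3·t(Reactivated) + 0.2·t(Casual)
Solving: t(Reactivated) = 2.3404, t(Casual) = 2.1277.
Expected months from Casual to Active: 2.1277.

2.1277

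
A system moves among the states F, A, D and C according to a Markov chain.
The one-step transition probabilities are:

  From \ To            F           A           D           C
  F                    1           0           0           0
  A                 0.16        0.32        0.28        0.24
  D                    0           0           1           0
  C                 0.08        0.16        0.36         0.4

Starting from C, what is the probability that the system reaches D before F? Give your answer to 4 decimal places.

0.7835

Let h(s) be the probability of absorption at D starting from transient state s. Then h(D) = 1 and h(F) = 0. By first-step analysis:
h(A) = 0.16·0 + 0.32·h(A) + 0.28·1 + 0.24·h(C)
h(C) = 0.08·0 + 0.16·h(A) + 0.36·1 + 0.4·h(C)
Solving: h(A) = 0.6883, h(C) = 0.7835.
Starting from C, the probability is 0.7835.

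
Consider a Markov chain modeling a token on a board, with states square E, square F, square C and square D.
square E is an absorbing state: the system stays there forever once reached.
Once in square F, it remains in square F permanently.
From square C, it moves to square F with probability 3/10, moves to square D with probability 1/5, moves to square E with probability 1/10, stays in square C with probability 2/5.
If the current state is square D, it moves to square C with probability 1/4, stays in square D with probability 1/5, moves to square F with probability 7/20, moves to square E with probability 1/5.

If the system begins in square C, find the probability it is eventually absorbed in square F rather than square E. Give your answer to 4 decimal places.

0.7209

Let h(s) be the probability of absorption at square F starting from transient state s. Then h(square F) = 1 and h(square E) = 0. By first-step analysis:
h(square C) = 0.1·0 + 0.3·1 + 0.4·h(square C) + 0.2·h(square D)
h(square D) = 0.2·0 + 0.35·1 + 0.25·h(square C) + 0.2·h(square D)
Solving: h(square C) = 0.7209, h(square D) = 0.6628.
Starting from square C, the probability is 0.7209.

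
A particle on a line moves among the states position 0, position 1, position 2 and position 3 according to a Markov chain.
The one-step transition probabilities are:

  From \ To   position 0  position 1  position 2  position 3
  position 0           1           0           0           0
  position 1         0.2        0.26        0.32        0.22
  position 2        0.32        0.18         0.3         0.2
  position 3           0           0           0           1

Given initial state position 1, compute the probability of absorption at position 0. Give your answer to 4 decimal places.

Let h(s) be the probability of absorption at position 0 starting from transient state s. Then h(position 0) = 1 and h(position 3) = 0. By first-step analysis:
h(position 1) = 0.2·1 + 0.26·h(position 1) + 0.32·h(position 2) + 0.22·0
h(position 2) = 0.32·1 + 0.18·h(position 1) + 0.3·h(position 2) + 0.2·0
Solving: h(position 1) = 0.5265, h(position 2) = 0.5925.
Starting from position 1, the probability is 0.5265.

0.5265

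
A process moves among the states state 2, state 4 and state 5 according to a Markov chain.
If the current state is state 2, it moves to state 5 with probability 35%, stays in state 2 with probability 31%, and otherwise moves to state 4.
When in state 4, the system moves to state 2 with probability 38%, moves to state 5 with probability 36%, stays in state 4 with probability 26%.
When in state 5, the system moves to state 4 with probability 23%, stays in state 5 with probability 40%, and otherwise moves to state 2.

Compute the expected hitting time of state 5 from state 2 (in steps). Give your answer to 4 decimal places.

Let t(s) be the expected number of steps to first reach state 5 from state s, with t(state 5) = 0. Conditioning on the first step:
t(state 2) = 1 + 0.31·t(state 2) + 0.34·t(state 4)
t(state 4) = 1 + 0.38·t(state 2) + 0.26·t(state 4)
Solving: t(state 2) = 2.8317, t(state 4) = 2.8055.
Expected steps from state 2 to state 5: 2.8317.

2.8317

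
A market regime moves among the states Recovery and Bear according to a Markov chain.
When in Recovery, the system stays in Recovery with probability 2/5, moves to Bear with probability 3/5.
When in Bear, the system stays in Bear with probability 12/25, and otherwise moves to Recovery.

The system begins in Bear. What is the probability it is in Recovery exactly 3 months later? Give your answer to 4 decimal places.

0.4651

Propagate the distribution vector 3 months from Bear.
After 0 months: (0.0000, 1.0000)
After 1 month: (0.5200, 0.4800)
After 2 months: (0.4576, 0.5424)
After 3 months: (0.4651, 0.5349)
P(in Recovery after 3 months) = 0.4651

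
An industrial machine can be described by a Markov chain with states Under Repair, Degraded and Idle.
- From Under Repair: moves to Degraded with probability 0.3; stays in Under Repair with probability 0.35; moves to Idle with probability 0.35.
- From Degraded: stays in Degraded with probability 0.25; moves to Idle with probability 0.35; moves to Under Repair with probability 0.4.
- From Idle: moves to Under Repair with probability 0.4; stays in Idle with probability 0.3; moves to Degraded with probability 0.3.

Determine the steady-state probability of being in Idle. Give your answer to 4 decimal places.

0.3333

Let the stationary distribution be π with π = πP and π_1 + π_2 + π_3 = 1.
π_1 = 0.35·π_1 + 0.4·π_2 + 0.4·π_3
π_2 = 0.3·π_1 + 0.25·π_2 + 0.3·π_3
Solving with the normalization constraint gives π = (0.3810, 0.2857, 0.3333).
So the stationary probability of Idle is 0.3333.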